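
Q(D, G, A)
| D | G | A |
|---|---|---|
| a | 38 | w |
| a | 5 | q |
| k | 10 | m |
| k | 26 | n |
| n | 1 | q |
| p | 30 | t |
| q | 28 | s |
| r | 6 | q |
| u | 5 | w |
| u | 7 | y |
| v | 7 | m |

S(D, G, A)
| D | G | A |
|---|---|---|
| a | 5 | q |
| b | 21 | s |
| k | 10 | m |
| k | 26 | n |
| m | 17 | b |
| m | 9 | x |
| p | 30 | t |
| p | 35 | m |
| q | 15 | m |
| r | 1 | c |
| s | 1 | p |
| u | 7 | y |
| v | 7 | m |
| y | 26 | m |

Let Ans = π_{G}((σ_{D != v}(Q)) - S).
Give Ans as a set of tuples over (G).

{1, 28, 38, 5, 6}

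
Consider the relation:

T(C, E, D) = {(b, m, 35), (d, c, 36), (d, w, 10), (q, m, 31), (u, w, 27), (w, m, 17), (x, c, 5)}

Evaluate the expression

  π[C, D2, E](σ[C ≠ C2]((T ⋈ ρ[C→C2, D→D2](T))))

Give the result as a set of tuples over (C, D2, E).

{(b, 17, m), (b, 31, m), (d, 27, w), (d, 5, c), (q, 17, m), (q, 35, m), (u, 10, w), (w, 31, m), (w, 35, m), (x, 36, c)}

ρ[C→C2, D→D2]: schema becomes (C2, E, D2); tuples unchanged.
T ⋈ ρ[C→C2, D→D2](T) (natural join on E): {(b, m, 35, b, 35), (b, m, 35, q, 31), (b, m, 35, w, 17), (d, c, 36, d, 36), (d, c, 36, x, 5), (d, w, 10, d, 10), (d, w, 10, u, 27), (q, m, 31, b, 35), (q, m, 31, q, 31), (q, m, 31, w, 17), (u, w, 27, d, 10), (u, w, 27, u, 27), (w, m, 17, b, 35), (w, m, 17, q, 31), (w, m, 17, w, 17), (x, c, 5, d, 36), (x, c, 5, x, 5)}
Apply σ_{C ≠ C2}; surviving tuples: {(b, m, 35, q, 31), (b, m, 35, w, 17), (d, c, 36, x, 5), (d, w, 10, u, 27), (q, m, 31, b, 35), (q, m, 31, w, 17), (u, w, 27, d, 10), (w, m, 17, b, 35), (w, m, 17, q, 31), (x, c, 5, d, 36)}
Keep only column(s) C, D2, E: {(b, 17, m), (b, 31, m), (d, 27, w), (d, 5, c), (q, 17, m), (q, 35, m), (u, 10, w), (w, 31, m), (w, 35, m), (x, 36, c)}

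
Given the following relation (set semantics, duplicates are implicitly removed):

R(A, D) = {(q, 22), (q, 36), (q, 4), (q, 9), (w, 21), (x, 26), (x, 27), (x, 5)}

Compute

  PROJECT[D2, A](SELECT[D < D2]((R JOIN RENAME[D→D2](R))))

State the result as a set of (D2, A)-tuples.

ρ[D→D2]: schema becomes (A, D2); tuples unchanged.
Joining R and RENAME[D→D2](R) on A yields {(q, 22, 22), (q, 22, 36), (q, 22, 4), (q, 22, 9), (q, 36, 22), (q, 36, 36), (q, 36, 4), (q, 36, 9), (q, 4, 22), (q, 4, 36), (q, 4, 4), (q, 4, 9), (q, 9, 22), (q, 9, 36), (q, 9, 4), (q, 9, 9), (w, 21, 21), (x, 26, 26), (x, 26, 27), (x, 26, 5), (x, 27, 26), (x, 27, 27), (x, 27, 5), (x, 5, 26), (x, 5, 27), (x, 5, 5)}.
σ[D < D2]: keep tuples satisfying D < D2 → {(q, 22, 36), (q, 4, 22), (q, 4, 36), (q, 4, 9), (q, 9, 22), (q, 9, 36), (x, 26, 27), (x, 5, 26), (x, 5, 27)}
π_{D2, A} gives {(22, q), (26, x), (27, x), (36, q), (9, q)} (4 duplicate(s) eliminated).

{(22, q), (26, x), (27, x), (36, q), (9, q)}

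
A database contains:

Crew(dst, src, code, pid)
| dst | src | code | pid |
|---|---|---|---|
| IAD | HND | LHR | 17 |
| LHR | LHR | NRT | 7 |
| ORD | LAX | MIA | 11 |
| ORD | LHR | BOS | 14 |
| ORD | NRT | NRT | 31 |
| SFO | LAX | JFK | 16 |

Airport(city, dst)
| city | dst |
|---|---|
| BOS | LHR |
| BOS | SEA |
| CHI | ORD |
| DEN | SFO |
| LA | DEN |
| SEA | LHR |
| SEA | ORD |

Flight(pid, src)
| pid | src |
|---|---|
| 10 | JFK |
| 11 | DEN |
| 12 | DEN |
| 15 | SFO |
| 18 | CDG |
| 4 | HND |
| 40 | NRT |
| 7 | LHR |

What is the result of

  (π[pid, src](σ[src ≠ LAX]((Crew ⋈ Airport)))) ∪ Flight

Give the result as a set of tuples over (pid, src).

{(10, JFK), (11, DEN), (12, DEN), (14, LHR), (15, SFO), (18, CDG), (31, NRT), (4, HND), (40, NRT), (7, LHR)}

Crew ⋈ Airport (natural join on dst): {(LHR, LHR, NRT, 7, BOS), (LHR, LHR, NRT, 7, SEA), (ORD, LAX, MIA, 11, CHI), (ORD, LAX, MIA, 11, SEA), (ORD, LHR, BOS, 14, CHI), (ORD, LHR, BOS, 14, SEA), (ORD, NRT, NRT, 31, CHI), (ORD, NRT, NRT, 31, SEA), (SFO, LAX, JFK, 16, DEN)}
Apply σ_{src ≠ LAX}; surviving tuples: {(LHR, LHR, NRT, 7, BOS), (LHR, LHR, NRT, 7, SEA), (ORD, LHR, BOS, 14, CHI), (ORD, LHR, BOS, 14, SEA), (ORD, NRT, NRT, 31, CHI), (ORD, NRT, NRT, 31, SEA)}
π_{pid, src} gives {(14, LHR), (31, NRT), (7, LHR)} (3 duplicate(s) eliminated).
Set union of the two operands is {(10, JFK), (11, DEN), (12, DEN), (14, LHR), (15, SFO), (18, CDG), (31, NRT), (4, HND), (40, NRT), (7, LHR)}.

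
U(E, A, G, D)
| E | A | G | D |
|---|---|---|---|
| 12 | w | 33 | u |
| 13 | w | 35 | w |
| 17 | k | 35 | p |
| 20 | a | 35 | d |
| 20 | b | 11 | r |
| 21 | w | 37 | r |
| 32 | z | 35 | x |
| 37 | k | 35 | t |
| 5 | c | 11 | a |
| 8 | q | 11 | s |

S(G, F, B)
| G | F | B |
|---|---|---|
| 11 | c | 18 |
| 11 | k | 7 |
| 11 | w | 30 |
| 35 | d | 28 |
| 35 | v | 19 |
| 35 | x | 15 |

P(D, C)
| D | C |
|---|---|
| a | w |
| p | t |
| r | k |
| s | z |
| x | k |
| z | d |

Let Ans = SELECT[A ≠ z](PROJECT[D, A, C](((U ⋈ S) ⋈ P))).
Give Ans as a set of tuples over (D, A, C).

Joining U and S on G yields {(13, w, 35, w, d, 28), (13, w, 35, w, v, 19), (13, w, 35, w, x, 15), (17, k, 35, p, d, 28), (17, k, 35, p, v, 19), (17, k, 35, p, x, 15), (20, a, 35, d, d, 28), (20, a, 35, d, v, 19), (20, a, 35, d, x, 15), (20, b, 11, r, c, 18), (20, b, 11, r, k, 7), (20, b, 11, r, w, 30), (32, z, 35, x, d, 28), (32, z, 35, x, v, 19), (32, z, 35, x, x, 15), (37, k, 35, t, d, 28), (37, k, 35, t, v, 19), (37, k, 35, t, x, 15), (5, c, 11, a, c, 18), (5, c, 11, a, k, 7), (5, c, 11, a, w, 30), (8, q, 11, s, c, 18), (8, q, 11, s, k, 7), (8, q, 11, s, w, 30)}.
Joining (U ⋈ S) and P on D yields {(17, k, 35, p, d, 28, t), (17, k, 35, p, v, 19, t), (17, k, 35, p, x, 15, t), (20, b, 11, r, c, 18, k), (20, b, 11, r, k, 7, k), (20, b, 11, r, w, 30, k), (32, z, 35, x, d, 28, k), (32, z, 35, x, v, 19, k), (32, z, 35, x, x, 15, k), (5, c, 11, a, c, 18, w), (5, c, 11, a, k, 7, w), (5, c, 11, a, w, 30, w), (8, q, 11, s, c, 18, z), (8, q, 11, s, k, 7, z), (8, q, 11, s, w, 30, z)}.
π[D, A, C]: project onto (D, A, C) (10 duplicate(s) eliminated) → {(a, c, w), (p, k, t), (r, b, k), (s, q, z), (x, z, k)}
Filtering on A ≠ z leaves {(a, c, w), (p, k, t), (r, b, k), (s, q, z)}.

{(a, c, w), (p, k, t), (r, b, k), (s, q, z)}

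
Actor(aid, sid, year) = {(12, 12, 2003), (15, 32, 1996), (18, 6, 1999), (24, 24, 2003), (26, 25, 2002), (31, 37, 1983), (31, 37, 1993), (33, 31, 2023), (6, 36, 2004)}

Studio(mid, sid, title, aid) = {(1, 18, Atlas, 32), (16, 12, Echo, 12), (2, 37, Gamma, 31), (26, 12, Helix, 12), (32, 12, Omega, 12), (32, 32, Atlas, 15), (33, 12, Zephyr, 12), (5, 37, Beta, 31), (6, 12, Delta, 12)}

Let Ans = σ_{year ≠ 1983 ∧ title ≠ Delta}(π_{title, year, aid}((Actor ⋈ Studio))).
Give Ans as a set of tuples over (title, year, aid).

Natural join on aid, sid: {(12, 12, 2003, 16, Echo), (12, 12, 2003, 26, Helix), (12, 12, 2003, 32, Omega), (12, 12, 2003, 33, Zephyr), (12, 12, 2003, 6, Delta), (15, 32, 1996, 32, Atlas), (31, 37, 1983, 2, Gamma), (31, 37, 1983, 5, Beta), (31, 37, 1993, 2, Gamma), (31, 37, 1993, 5, Beta)}
Projecting to title, year, aid: {(Atlas, 1996, 15), (Beta, 1983, 31), (Beta, 1993, 31), (Delta, 2003, 12), (Echo, 2003, 12), (Gamma, 1983, 31), (Gamma, 1993, 31), (Helix, 2003, 12), (Omega, 2003, 12), (Zephyr, 2003, 12)}
σ[year ≠ 1983 ∧ title ≠ Delta]: keep tuples satisfying year ≠ 1983 ∧ title ≠ Delta → {(Atlas, 1996, 15), (Beta, 1993, 31), (Echo, 2003, 12), (Gamma, 1993, 31), (Helix, 2003, 12), (Omega, 2003, 12), (Zephyr, 2003, 12)}

{(Atlas, 1996, 15), (Beta, 1993, 31), (Echo, 2003, 12), (Gamma, 1993, 31), (Helix, 2003, 12), (Omega, 2003, 12), (Zephyr, 2003, 12)}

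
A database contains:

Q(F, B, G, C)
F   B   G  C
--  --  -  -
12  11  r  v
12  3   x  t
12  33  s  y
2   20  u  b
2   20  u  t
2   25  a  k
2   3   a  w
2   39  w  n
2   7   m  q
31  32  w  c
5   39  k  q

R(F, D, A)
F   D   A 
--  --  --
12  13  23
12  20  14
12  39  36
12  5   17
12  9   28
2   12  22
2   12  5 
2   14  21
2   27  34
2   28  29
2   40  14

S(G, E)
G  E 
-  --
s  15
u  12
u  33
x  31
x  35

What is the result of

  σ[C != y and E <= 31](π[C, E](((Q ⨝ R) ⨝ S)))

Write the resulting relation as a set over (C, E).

{(b, 12), (t, 12), (t, 31)}

Q ⋈ R (natural join on F): {(12, 11, r, v, 13, 23), (12, 11, r, v, 20, 14), (12, 11, r, v, 39, 36), (12, 11, r, v, 5, 17), (12, 11, r, v, 9, 28), (12, 3, x, t, 13, 23), (12, 3, x, t, 20, 14), (12, 3, x, t, 39, 36), (12, 3, x, t, 5, 17), (12, 3, x, t, 9, 28), (12, 33, s, y, 13, 23), (12, 33, s, y, 20, 14), (12, 33, s, y, 39, 36), (12, 33, s, y, 5, 17), (12, 33, s, y, 9, 28), (2, 20, u, b, 12, 22), (2, 20, u, b, 12, 5), (2, 20, u, b, 14, 21), (2, 20, u, b, 27, 34), (2, 20, u, b, 28, 29), (2, 20, u, b, 40, 14), (2, 20, u, t, 12, 22), (2, 20, u, t, 12, 5), (2, 20, u, t, 14, 21), (2, 20, u, t, 27, 34), (2, 20, u, t, 28, 29), (2, 20, u, t, 40, 14), (2, 25, a, k, 12, 22), (2, 25, a, k, 12, 5), (2, 25, a, k, 14, 21), (2, 25, a, k, 27, 34), (2, 25, a, k, 28, 29), (2, 25, a, k, 40, 14), (2, 3, a, w, 12, 22), (2, 3, a, w, 12, 5), (2, 3, a, w, 14, 21), (2, 3, a, w, 27, 34), (2, 3, a, w, 28, 29), (2, 3, a, w, 40, 14), (2, 39, w, n, 12, 22), (2, 39, w, n, 12, 5), (2, 39, w, n, 14, 21), (2, 39, w, n, 27, 34), (2, 39, w, n, 28, 29), (2, 39, w, n, 40, 14), (2, 7, m, q, 12, 22), (2, 7, m, q, 12, 5), (2, 7, m, q, 14, 21), (2, 7, m, q, 27, 34), (2, 7, m, q, 28, 29), (2, 7, m, q, 40, 14)}
(Q ⨝ R) ⋈ S (natural join on G): {(12, 3, x, t, 13, 23, 31), (12, 3, x, t, 13, 23, 35), (12, 3, x, t, 20, 14, 31), (12, 3, x, t, 20, 14, 35), (12, 3, x, t, 39, 36, 31), (12, 3, x, t, 39, 36, 35), (12, 3, x, t, 5, 17, 31), (12, 3, x, t, 5, 17, 35), (12, 3, x, t, 9, 28, 31), (12, 3, x, t, 9, 28, 35), (12, 33, s, y, 13, 23, 15), (12, 33, s, y, 20, 14, 15), (12, 33, s, y, 39, 36, 15), (12, 33, s, y, 5, 17, 15), (12, 33, s, y, 9, 28, 15), (2, 20, u, b, 12, 22, 12), (2, 20, u, b, 12, 22, 33), (2, 20, u, b, 12, 5, 12), (2, 20, u, b, 12, 5, 33), (2, 20, u, b, 14, 21, 12), (2, 20, u, b, 14, 21, 33), (2, 20, u, b, 27, 34, 12), (2, 20, u, b, 27, 34, 33), (2, 20, u, b, 28, 29, 12), (2, 20, u, b, 28, 29, 33), (2, 20, u, b, 40, 14, 12), (2, 20, u, b, 40, 14, 33), (2, 20, u, t, 12, 22, 12), (2, 20, u, t, 12, 22, 33), (2, 20, u, t, 12, 5, 12), (2, 20, u, t, 12, 5, 33), (2, 20, u, t, 14, 21, 12), (2, 20, u, t, 14, 21, 33), (2, 20, u, t, 27, 34, 12), (2, 20, u, t, 27, 34, 33), (2, 20, u, t, 28, 29, 12), (2, 20, u, t, 28, 29, 33), (2, 20, u, t, 40, 14, 12), (2, 20, u, t, 40, 14, 33)}
Projecting to C, E (32 duplicate(s) eliminated): {(b, 12), (b, 33), (t, 12), (t, 31), (t, 33), (t, 35), (y, 15)}
Apply σ_{C != y and E <= 31}; surviving tuples: {(b, 12), (t, 12), (t, 31)}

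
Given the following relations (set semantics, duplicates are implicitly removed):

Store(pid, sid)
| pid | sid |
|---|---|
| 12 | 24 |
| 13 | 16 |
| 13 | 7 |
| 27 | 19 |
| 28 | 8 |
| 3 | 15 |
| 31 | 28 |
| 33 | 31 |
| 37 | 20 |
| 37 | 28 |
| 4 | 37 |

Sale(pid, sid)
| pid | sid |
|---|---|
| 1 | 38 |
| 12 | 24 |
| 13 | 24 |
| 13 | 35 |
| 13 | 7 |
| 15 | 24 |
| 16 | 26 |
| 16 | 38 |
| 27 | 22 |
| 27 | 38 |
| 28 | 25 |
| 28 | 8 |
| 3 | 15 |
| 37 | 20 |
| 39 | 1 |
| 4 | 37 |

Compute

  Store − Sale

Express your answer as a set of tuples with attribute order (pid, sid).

{(13, 16), (27, 19), (31, 28), (33, 31), (37, 28)}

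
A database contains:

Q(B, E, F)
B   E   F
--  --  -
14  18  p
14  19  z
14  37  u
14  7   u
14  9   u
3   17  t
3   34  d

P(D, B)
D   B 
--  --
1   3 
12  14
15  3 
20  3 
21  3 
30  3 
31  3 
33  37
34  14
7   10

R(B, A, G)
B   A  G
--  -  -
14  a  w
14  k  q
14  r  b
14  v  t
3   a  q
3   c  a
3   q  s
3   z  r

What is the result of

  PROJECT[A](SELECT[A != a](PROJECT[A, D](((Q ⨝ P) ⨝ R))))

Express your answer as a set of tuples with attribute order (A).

Natural join on B: {(14, 18, p, 12), (14, 18, p, 34), (14, 19, z, 12), (14, 19, z, 34), (14, 37, u, 12), (14, 37, u, 34), (14, 7, u, 12), (14, 7, u, 34), (14, 9, u, 12), (14, 9, u, 34), (3, 17, t, 1), (3, 17, t, 15), (3, 17, t, 20), (3, 17, t, 21), (3, 17, t, 30), (3, 17, t, 31), (3, 34, d, 1), (3, 34, d, 15), (3, 34, d, 20), (3, 34, d, 21), (3, 34, d, 30), (3, 34, d, 31)}
Natural join on B: {(14, 18, p, 12, a, w), (14, 18, p, 12, k, q), (14, 18, p, 12, r, b), (14, 18, p, 12, v, t), (14, 18, p, 34, a, w), (14, 18, p, 34, k, q), (14, 18, p, 34, r, b), (14, 18, p, 34, v, t), (14, 19, z, 12, a, w), (14, 19, z, 12, k, q), (14, 19, z, 12, r, b), (14, 19, z, 12, v, t), (14, 19, z, 34, a, w), (14, 19, z, 34, k, q), (14, 19, z, 34, r, b), (14, 19, z, 34, v, t), (14, 37, u, 12, a, w), (14, 37, u, 12, k, q), (14, 37, u, 12, r, b), (14, 37, u, 12, v, t), (14, 37, u, 34, a, w), (14, 37, u, 34, k, q), (14, 37, u, 34, r, b), (14, 37, u, 34, v, t), (14, 7, u, 12, a, w), (14, 7, u, 12, k, q), (14, 7, u, 12, r, b), (14, 7, u, 12, v, t), (14, 7, u, 34, a, w), (14, 7, u, 34, k, q), (14, 7, u, 34, r, b), (14, 7, u, 34, v, t), (14, 9, u, 12, a, w), (14, 9, u, 12, k, q), (14, 9, u, 12, r, b), (14, 9, u, 12, v, t), (14, 9, u, 34, a, w), (14, 9, u, 34, k, q), (14, 9, u, 34, r, b), (14, 9, u, 34, v, t), (3, 17, t, 1, a, q), (3, 17, t, 1, c, a), (3, 17, t, 1, q, s), (3, 17, t, 1, z, r), (3, 17, t, 15, a, q), (3, 17, t, 15, c, a), (3, 17, t, 15, q, s), (3, 17, t, 15, z, r), (3, 17, t, 20, a, q), (3, 17, t, 20, c, a), (3, 17, t, 20, q, s), (3, 17, t, 20, z, r), (3, 17, t, 21, a, q), (3, 17, t, 21, c, a), (3, 17, t, 21, q, s), (3, 17, t, 21, z, r), (3, 17, t, 30, a, q), (3, 17, t, 30, c, a), (3, 17, t, 30, q, s), (3, 17, t, 30, z, r), (3, 17, t, 31, a, q), (3, 17, t, 31, c, a), (3, 17, t, 31, q, s), (3, 17, t, 31, z, r), (3, 34, d, 1, a, q), (3, 34, d, 1, c, a), (3, 34, d, 1, q, s), (3, 34, d, 1, z, r), (3, 34, d, 15, a, q), (3, 34, d, 15, c, a), (3, 34, d, 15, q, s), (3, 34, d, 15, z, r), (3, 34, d, 20, a, q), (3, 34, d, 20, c, a), (3, 34, d, 20, q, s), (3, 34, d, 20, z, r), (3, 34, d, 21, a, q), (3, 34, d, 21, c, a), (3, 34, d, 21, q, s), (3, 34, d, 21, z, r), (3, 34, d, 30, a, q), (3, 34, d, 30, c, a), (3, 34, d, 30, q, s), (3, 34, d, 30, z, r), (3, 34, d, 31, a, q), (3, 34, d, 31, c, a), (3, 34, d, 31, q, s), (3, 34, d, 31, z, r)}
π[A, D]: project onto (A, D) (56 duplicate(s) eliminated) → {(a, 1), (a, 12), (a, 15), (a, 20), (a, 21), (a, 30), (a, 31), (a, 34), (c, 1), (c, 15), (c, 20), (c, 21), (c, 30), (c, 31), (k, 12), (k, 34), (q, 1), (q, 15), (q, 20), (q, 21), (q, 30), (q, 31), (r, 12), (r, 34), (v, 12), (v, 34), (z, 1), (z, 15), (z, 20), (z, 21), (z, 30), (z, 31)}
σ[A != a]: keep tuples satisfying A != a → {(c, 1), (c, 15), (c, 20), (c, 21), (c, 30), (c, 31), (k, 12), (k, 34), (q, 1), (q, 15), (q, 20), (q, 21), (q, 30), (q, 31), (r, 12), (r, 34), (v, 12), (v, 34), (z, 1), (z, 15), (z, 20), (z, 21), (z, 30), (z, 31)}
π[A]: project onto (A) (18 duplicate(s) eliminated) → {c, k, q, r, v, z}

{c, k, q, r, v, z}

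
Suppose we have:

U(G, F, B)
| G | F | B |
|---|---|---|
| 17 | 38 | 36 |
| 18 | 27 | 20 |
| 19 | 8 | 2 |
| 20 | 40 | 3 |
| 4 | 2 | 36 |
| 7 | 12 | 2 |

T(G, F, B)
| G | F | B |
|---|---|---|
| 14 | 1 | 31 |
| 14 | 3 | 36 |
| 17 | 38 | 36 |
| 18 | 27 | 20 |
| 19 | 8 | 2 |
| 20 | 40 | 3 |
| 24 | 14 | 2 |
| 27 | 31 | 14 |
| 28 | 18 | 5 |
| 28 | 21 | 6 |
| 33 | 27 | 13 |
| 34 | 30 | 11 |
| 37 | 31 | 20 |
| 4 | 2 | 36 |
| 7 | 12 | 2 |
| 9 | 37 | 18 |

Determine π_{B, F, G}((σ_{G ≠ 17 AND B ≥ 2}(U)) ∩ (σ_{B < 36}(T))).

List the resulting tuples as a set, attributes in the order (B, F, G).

{(2, 12, 7), (2, 8, 19), (20, 27, 18), (3, 40, 20)}

σ[G ≠ 17 AND B ≥ 2]: keep tuples satisfying G ≠ 17 AND B ≥ 2 → {(18, 27, 20), (19, 8, 2), (20, 40, 3), (4, 2, 36), (7, 12, 2)}
σ[B < 36]: keep tuples satisfying B < 36 → {(14, 1, 31), (18, 27, 20), (19, 8, 2), (20, 40, 3), (24, 14, 2), (27, 31, 14), (28, 18, 5), (28, 21, 6), (33, 27, 13), (34, 30, 11), (37, 31, 20), (7, 12, 2), (9, 37, 18)}
Set intersection of the two operands is {(18, 27, 20), (19, 8, 2), (20, 40, 3), (7, 12, 2)}.
π[B, F, G]: project onto (B, F, G) → {(2, 12, 7), (2, 8, 19), (20, 27, 18), (3, 40, 20)}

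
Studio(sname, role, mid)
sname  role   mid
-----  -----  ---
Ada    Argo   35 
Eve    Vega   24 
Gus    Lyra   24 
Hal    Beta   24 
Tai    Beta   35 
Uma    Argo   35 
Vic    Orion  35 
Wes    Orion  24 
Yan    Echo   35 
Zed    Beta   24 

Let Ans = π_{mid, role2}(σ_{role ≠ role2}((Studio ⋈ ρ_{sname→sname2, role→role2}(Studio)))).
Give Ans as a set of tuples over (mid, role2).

ρ[sname→sname2, role→role2]: schema becomes (sname2, role2, mid); tuples unchanged.
Natural join on mid: {(Ada, Argo, 35, Ada, Argo), (Ada, Argo, 35, Tai, Beta), (Ada, Argo, 35, Uma, Argo), (Ada, Argo, 35, Vic, Orion), (Ada, Argo, 35, Yan, Echo), (Eve, Vega, 24, Eve, Vega), (Eve, Vega, 24, Gus, Lyra), (Eve, Vega, 24, Hal, Beta), (Eve, Vega, 24, Wes, Orion), (Eve, Vega, 24, Zed, Beta), (Gus, Lyra, 24, Eve, Vega), (Gus, Lyra, 24, Gus, Lyra), (Gus, Lyra, 24, Hal, Beta), (Gus, Lyra, 24, Wes, Orion), (Gus, Lyra, 24, Zed, Beta), (Hal, Beta, 24, Eve, Vega), (Hal, Beta, 24, Gus, Lyra), (Hal, Beta, 24, Hal, Beta), (Hal, Beta, 24, Wes, Orion), (Hal, Beta, 24, Zed, Beta), (Tai, Beta, 35, Ada, Argo), (Tai, Beta, 35, Tai, Beta), (Tai, Beta, 35, Uma, Argo), (Tai, Beta, 35, Vic, Orion), (Tai, Beta, 35, Yan, Echo), (Uma, Argo, 35, Ada, Argo), (Uma, Argo, 35, Tai, Beta), (Uma, Argo, 35, Uma, Argo), (Uma, Argo, 35, Vic, Orion), (Uma, Argo, 35, Yan, Echo), (Vic, Orion, 35, Ada, Argo), (Vic, Orion, 35, Tai, Beta), (Vic, Orion, 35, Uma, Argo), (Vic, Orion, 35, Vic, Orion), (Vic, Orion, 35, Yan, Echo), (Wes, Orion, 24, Eve, Vega), (Wes, Orion, 24, Gus, Lyra), (Wes, Orion, 24, Hal, Beta), (Wes, Orion, 24, Wes, Orion), (Wes, Orion, 24, Zed, Beta), (Yan, Echo, 35, Ada, Argo), (Yan, Echo, 35, Tai, Beta), (Yan, Echo, 35, Uma, Argo), (Yan, Echo, 35, Vic, Orion), (Yan, Echo, 35, Yan, Echo), (Zed, Beta, 24, Eve, Vega), (Zed, Beta, 24, Gus, Lyra), (Zed, Beta, 24, Hal, Beta), (Zed, Beta, 24, Wes, Orion), (Zed, Beta, 24, Zed, Beta)}
Apply σ_{role ≠ role2}; surviving tuples: {(Ada, Argo, 35, Tai, Beta), (Ada, Argo, 35, Vic, Orion), (Ada, Argo, 35, Yan, Echo), (Eve, Vega, 24, Gus, Lyra), (Eve, Vega, 24, Hal, Beta), (Eve, Vega, 24, Wes, Orion), (Eve, Vega, 24, Zed, Beta), (Gus, Lyra, 24, Eve, Vega), (Gus, Lyra, 24, Hal, Beta), (Gus, Lyra, 24, Wes, Orion), (Gus, Lyra, 24, Zed, Beta), (Hal, Beta, 24, Eve, Vega), (Hal, Beta, 24, Gus, Lyra), (Hal, Beta, 24, Wes, Orion), (Tai, Beta, 35, Ada, Argo), (Tai, Beta, 35, Uma, Argo), (Tai, Beta, 35, Vic, Orion), (Tai, Beta, 35, Yan, Echo), (Uma, Argo, 35, Tai, Beta), (Uma, Argo, 35, Vic, Orion), (Uma, Argo, 35, Yan, Echo), (Vic, Orion, 35, Ada, Argo), (Vic, Orion, 35, Tai, Beta), (Vic, Orion, 35, Uma, Argo), (Vic, Orion, 35, Yan, Echo), (Wes, Orion, 24, Eve, Vega), (Wes, Orion, 24, Gus, Lyra), (Wes, Orion, 24, Hal, Beta), (Wes, Orion, 24, Zed, Beta), (Yan, Echo, 35, Ada, Argo), (Yan, Echo, 35, Tai, Beta), (Yan, Echo, 35, Uma, Argo), (Yan, Echo, 35, Vic, Orion), (Zed, Beta, 24, Eve, Vega), (Zed, Beta, 24, Gus, Lyra), (Zed, Beta, 24, Wes, Orion)}
π[mid, role2]: project onto (mid, role2) (28 duplicate(s) eliminated) → {(24, Beta), (24, Lyra), (24, Orion), (24, Vega), (35, Argo), (35, Beta), (35, Echo), (35, Orion)}

{(24, Beta), (24, Lyra), (24, Orion), (24, Vega), (35, Argo), (35, Beta), (35, Echo), (35, Orion)}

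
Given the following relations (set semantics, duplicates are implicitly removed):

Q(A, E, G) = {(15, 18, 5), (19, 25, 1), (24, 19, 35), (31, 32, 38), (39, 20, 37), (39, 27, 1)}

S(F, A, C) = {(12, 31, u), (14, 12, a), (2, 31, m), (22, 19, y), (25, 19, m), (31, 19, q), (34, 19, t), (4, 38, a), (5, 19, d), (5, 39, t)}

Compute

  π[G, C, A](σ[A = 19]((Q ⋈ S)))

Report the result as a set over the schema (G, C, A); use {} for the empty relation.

{(1, d, 19), (1, m, 19), (1, q, 19), (1, t, 19), (1, y, 19)}

Q ⋈ S (natural join on A): {(19, 25, 1, 22, y), (19, 25, 1, 25, m), (19, 25, 1, 31, q), (19, 25, 1, 34, t), (19, 25, 1, 5, d), (31, 32, 38, 12, u), (31, 32, 38, 2, m), (39, 20, 37, 5, t), (39, 27, 1, 5, t)}
Apply σ_{A = 19}; surviving tuples: {(19, 25, 1, 22, y), (19, 25, 1, 25, m), (19, 25, 1, 31, q), (19, 25, 1, 34, t), (19, 25, 1, 5, d)}
π_{G, C, A} gives {(1, d, 19), (1, m, 19), (1, q, 19), (1, t, 19), (1, y, 19)}.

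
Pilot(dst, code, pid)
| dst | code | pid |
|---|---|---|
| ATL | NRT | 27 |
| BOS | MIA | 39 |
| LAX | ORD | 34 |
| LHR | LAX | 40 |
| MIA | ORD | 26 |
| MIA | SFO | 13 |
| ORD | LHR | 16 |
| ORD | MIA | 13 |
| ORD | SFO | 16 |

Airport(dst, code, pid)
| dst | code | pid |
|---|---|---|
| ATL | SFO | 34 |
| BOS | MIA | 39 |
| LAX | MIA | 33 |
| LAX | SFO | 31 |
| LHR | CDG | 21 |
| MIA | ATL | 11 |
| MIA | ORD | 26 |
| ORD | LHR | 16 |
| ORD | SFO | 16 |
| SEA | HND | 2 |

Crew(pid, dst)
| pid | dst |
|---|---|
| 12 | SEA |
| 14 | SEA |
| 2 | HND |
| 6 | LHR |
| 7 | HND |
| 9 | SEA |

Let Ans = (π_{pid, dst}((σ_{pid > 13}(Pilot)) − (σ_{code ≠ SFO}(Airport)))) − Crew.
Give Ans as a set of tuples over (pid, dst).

{(16, ORD), (27, ATL), (34, LAX), (40, LHR)}

Filtering on pid > 13 leaves {(ATL, NRT, 27), (BOS, MIA, 39), (LAX, ORD, 34), (LHR, LAX, 40), (MIA, ORD, 26), (ORD, LHR, 16), (ORD, SFO, 16)}.
Filtering on code ≠ SFO leaves {(BOS, MIA, 39), (LAX, MIA, 33), (LHR, CDG, 21), (MIA, ATL, 11), (MIA, ORD, 26), (ORD, LHR, 16), (SEA, HND, 2)}.
Set difference of the two operands is {(ATL, NRT, 27), (LAX, ORD, 34), (LHR, LAX, 40), (ORD, SFO, 16)}.
π[pid, dst]: project onto (pid, dst) → {(16, ORD), (27, ATL), (34, LAX), (40, LHR)}
Set difference of the two operands is {(16, ORD), (27, ATL), (34, LAX), (40, LHR)}.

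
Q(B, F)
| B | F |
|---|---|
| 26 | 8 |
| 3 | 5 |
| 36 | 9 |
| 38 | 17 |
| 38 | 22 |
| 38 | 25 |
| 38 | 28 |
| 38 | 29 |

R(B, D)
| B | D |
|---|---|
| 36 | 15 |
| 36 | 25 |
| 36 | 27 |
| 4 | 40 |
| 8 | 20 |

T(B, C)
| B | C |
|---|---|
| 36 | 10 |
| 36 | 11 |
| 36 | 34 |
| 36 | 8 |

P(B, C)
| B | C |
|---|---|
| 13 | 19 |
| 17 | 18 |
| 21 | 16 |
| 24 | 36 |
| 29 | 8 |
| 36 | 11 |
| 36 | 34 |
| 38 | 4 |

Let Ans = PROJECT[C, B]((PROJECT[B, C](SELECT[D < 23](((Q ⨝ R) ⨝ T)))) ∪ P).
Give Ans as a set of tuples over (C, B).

{(10, 36), (11, 36), (16, 21), (18, 17), (19, 13), (34, 36), (36, 24), (4, 38), (8, 29), (8, 36)}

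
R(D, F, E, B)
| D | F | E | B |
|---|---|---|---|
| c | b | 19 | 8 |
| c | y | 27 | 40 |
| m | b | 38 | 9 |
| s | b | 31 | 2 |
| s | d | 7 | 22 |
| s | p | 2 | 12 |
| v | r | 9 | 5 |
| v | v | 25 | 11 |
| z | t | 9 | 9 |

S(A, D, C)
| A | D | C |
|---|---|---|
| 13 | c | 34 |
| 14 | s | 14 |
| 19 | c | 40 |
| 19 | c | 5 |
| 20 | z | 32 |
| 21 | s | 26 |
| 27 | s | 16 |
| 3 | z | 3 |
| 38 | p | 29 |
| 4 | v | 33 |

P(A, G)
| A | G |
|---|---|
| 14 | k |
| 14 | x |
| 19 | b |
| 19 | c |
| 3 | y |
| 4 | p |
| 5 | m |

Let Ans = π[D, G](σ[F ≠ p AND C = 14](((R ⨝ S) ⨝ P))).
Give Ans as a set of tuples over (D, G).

Joining R and S on D yields {(c, b, 19, 8, 13, 34), (c, b, 19, 8, 19, 40), (c, b, 19, 8, 19, 5), (c, y, 27, 40, 13, 34), (c, y, 27, 40, 19, 40), (c, y, 27, 40, 19, 5), (s, b, 31, 2, 14, 14), (s, b, 31, 2, 21, 26), (s, b, 31, 2, 27, 16), (s, d, 7, 22, 14, 14), (s, d, 7, 22, 21, 26), (s, d, 7, 22, 27, 16), (s, p, 2, 12, 14, 14), (s, p, 2, 12, 21, 26), (s, p, 2, 12, 27, 16), (v, r, 9, 5, 4, 33), (v, v, 25, 11, 4, 33), (z, t, 9, 9, 20, 32), (z, t, 9, 9, 3, 3)}.
Joining (R ⨝ S) and P on A yields {(c, b, 19, 8, 19, 40, b), (c, b, 19, 8, 19, 40, c), (c, b, 19, 8, 19, 5, b), (c, b, 19, 8, 19, 5, c), (c, y, 27, 40, 19, 40, b), (c, y, 27, 40, 19, 40, c), (c, y, 27, 40, 19, 5, b), (c, y, 27, 40, 19, 5, c), (s, b, 31, 2, 14, 14, k), (s, b, 31, 2, 14, 14, x), (s, d, 7, 22, 14, 14, k), (s, d, 7, 22, 14, 14, x), (s, p, 2, 12, 14, 14, k), (s, p, 2, 12, 14, 14, x), (v, r, 9, 5, 4, 33, p), (v, v, 25, 11, 4, 33, p), (z, t, 9, 9, 3, 3, y)}.
Apply σ_{F ≠ p AND C = 14}; surviving tuples: {(s, b, 31, 2, 14, 14, k), (s, b, 31, 2, 14, 14, x), (s, d, 7, 22, 14, 14, k), (s, d, 7, 22, 14, 14, x)}
Projecting to D, G (2 duplicate(s) eliminated): {(s, k), (s, x)}

{(s, k), (s, x)}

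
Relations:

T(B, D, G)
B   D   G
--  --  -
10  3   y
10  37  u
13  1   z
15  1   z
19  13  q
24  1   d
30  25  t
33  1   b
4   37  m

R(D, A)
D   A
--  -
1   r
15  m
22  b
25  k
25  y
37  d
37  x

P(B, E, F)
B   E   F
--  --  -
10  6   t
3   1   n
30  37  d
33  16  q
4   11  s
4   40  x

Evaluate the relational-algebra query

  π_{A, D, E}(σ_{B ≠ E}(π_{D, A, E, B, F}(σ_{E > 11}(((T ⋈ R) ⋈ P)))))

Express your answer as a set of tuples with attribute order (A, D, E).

Joining T and R on D yields {(10, 37, u, d), (10, 37, u, x), (13, 1, z, r), (15, 1, z, r), (24, 1, d, r), (30, 25, t, k), (30, 25, t, y), (33, 1, b, r), (4, 37, m, d), (4, 37, m, x)}.
Joining (T ⋈ R) and P on B yields {(10, 37, u, d, 6, t), (10, 37, u, x, 6, t), (30, 25, t, k, 37, d), (30, 25, t, y, 37, d), (33, 1, b, r, 16, q), (4, 37, m, d, 11, s), (4, 37, m, d, 40, x), (4, 37, m, x, 11, s), (4, 37, m, x, 40, x)}.
Apply σ_{E > 11}; surviving tuples: {(30, 25, t, k, 37, d), (30, 25, t, y, 37, d), (33, 1, b, r, 16, q), (4, 37, m, d, 40, x), (4, 37, m, x, 40, x)}
Keep only column(s) D, A, E, B, F: {(1, r, 16, 33, q), (25, k, 37, 30, d), (25, y, 37, 30, d), (37, d, 40, 4, x), (37, x, 40, 4, x)}
Apply σ_{B ≠ E}; surviving tuples: {(1, r, 16, 33, q), (25, k, 37, 30, d), (25, y, 37, 30, d), (37, d, 40, 4, x), (37, x, 40, 4, x)}
Keep only column(s) A, D, E: {(d, 37, 40), (k, 25, 37), (r, 1, 16), (x, 37, 40), (y, 25, 37)}

{(d, 37, 40), (k, 25, 37), (r, 1, 16), (x, 37, 40), (y, 25, 37)}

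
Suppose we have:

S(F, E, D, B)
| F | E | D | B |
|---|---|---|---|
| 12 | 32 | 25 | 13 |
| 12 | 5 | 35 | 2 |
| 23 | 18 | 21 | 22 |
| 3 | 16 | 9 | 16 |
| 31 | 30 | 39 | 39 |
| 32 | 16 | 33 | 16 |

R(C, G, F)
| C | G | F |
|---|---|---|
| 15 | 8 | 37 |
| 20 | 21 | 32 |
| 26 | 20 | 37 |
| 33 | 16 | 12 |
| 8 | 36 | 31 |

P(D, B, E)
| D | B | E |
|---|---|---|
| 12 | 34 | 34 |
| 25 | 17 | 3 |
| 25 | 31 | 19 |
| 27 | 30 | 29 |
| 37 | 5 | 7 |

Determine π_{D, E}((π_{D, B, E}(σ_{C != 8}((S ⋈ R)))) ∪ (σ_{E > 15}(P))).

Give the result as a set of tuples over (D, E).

S ⋈ R (natural join on F): {(12, 32, 25, 13, 33, 16), (12, 5, 35, 2, 33, 16), (31, 30, 39, 39, 8, 36), (32, 16, 33, 16, 20, 21)}
Apply σ_{C != 8}; surviving tuples: {(12, 32, 25, 13, 33, 16), (12, 5, 35, 2, 33, 16), (32, 16, 33, 16, 20, 21)}
π[D, B, E]: project onto (D, B, E) → {(25, 13, 32), (33, 16, 16), (35, 2, 5)}
Apply σ_{E > 15}; surviving tuples: {(12, 34, 34), (25, 31, 19), (27, 30, 29)}
Union: {(25, 13, 32), (33, 16, 16), (35, 2, 5)} with {(12, 34, 34), (25, 31, 19), (27, 30, 29)} → {(12, 34, 34), (25, 13, 32), (25, 31, 19), (27, 30, 29), (33, 16, 16), (35, 2, 5)}
π[D, E]: project onto (D, E) → {(12, 34), (25, 19), (25, 32), (27, 29), (33, 16), (35, 5)}

{(12, 34), (25, 19), (25, 32), (27, 29), (33, 16), (35, 5)}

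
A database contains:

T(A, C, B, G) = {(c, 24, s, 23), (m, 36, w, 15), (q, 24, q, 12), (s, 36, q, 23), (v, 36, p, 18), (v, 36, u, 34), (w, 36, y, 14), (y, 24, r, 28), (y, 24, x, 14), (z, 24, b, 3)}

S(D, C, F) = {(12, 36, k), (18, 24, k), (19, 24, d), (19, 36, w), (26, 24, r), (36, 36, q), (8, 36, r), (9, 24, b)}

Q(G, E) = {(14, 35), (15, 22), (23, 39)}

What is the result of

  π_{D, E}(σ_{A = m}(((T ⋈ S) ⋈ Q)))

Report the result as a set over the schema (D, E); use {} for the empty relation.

{(12, 22), (19, 22), (36, 22), (8, 22)}

Joining T and S on C yields {(c, 24, s, 23, 18, k), (c, 24, s, 23, 19, d), (c, 24, s, 23, 26, r), (c, 24, s, 23, 9, b), (m, 36, w, 15, 12, k), (m, 36, w, 15, 19, w), (m, 36, w, 15, 36, q), (m, 36, w, 15, 8, r), (q, 24, q, 12, 18, k), (q, 24, q, 12, 19, d), (q, 24, q, 12, 26, r), (q, 24, q, 12, 9, b), (s, 36, q, 23, 12, k), (s, 36, q, 23, 19, w), (s, 36, q, 23, 36, q), (s, 36, q, 23, 8, r), (v, 36, p, 18, 12, k), (v, 36, p, 18, 19, w), (v, 36, p, 18, 36, q), (v, 36, p, 18, 8, r), (v, 36, u, 34, 12, k), (v, 36, u, 34, 19, w), (v, 36, u, 34, 36, q), (v, 36, u, 34, 8, r), (w, 36, y, 14, 12, k), (w, 36, y, 14, 19, w), (w, 36, y, 14, 36, q), (w, 36, y, 14, 8, r), (y, 24, r, 28, 18, k), (y, 24, r, 28, 19, d), (y, 24, r, 28, 26, r), (y, 24, r, 28, 9, b), (y, 24, x, 14, 18, k), (y, 24, x, 14, 19, d), (y, 24, x, 14, 26, r), (y, 24, x, 14, 9, b), (z, 24, b, 3, 18, k), (z, 24, b, 3, 19, d), (z, 24, b, 3, 26, r), (z, 24, b, 3, 9, b)}.
Joining (T ⋈ S) and Q on G yields {(c, 24, s, 23, 18, k, 39), (c, 24, s, 23, 19, d, 39), (c, 24, s, 23, 26, r, 39), (c, 24, s, 23, 9, b, 39), (m, 36, w, 15, 12, k, 22), (m, 36, w, 15, 19, w, 22), (m, 36, w, 15, 36, q, 22), (m, 36, w, 15, 8, r, 22), (s, 36, q, 23, 12, k, 39), (s, 36, q, 23, 19, w, 39), (s, 36, q, 23, 36, q, 39), (s, 36, q, 23, 8, r, 39), (w, 36, y, 14, 12, k, 35), (w, 36, y, 14, 19, w, 35), (w, 36, y, 14, 36, q, 35), (w, 36, y, 14, 8, r, 35), (y, 24, x, 14, 18, k, 35), (y, 24, x, 14, 19, d, 35), (y, 24, x, 14, 26, r, 35), (y, 24, x, 14, 9, b, 35)}.
Filtering on A = m leaves {(m, 36, w, 15, 12, k, 22), (m, 36, w, 15, 19, w, 22), (m, 36, w, 15, 36, q, 22), (m, 36, w, 15, 8, r, 22)}.
Projecting to D, E: {(12, 22), (19, 22), (36, 22), (8, 22)}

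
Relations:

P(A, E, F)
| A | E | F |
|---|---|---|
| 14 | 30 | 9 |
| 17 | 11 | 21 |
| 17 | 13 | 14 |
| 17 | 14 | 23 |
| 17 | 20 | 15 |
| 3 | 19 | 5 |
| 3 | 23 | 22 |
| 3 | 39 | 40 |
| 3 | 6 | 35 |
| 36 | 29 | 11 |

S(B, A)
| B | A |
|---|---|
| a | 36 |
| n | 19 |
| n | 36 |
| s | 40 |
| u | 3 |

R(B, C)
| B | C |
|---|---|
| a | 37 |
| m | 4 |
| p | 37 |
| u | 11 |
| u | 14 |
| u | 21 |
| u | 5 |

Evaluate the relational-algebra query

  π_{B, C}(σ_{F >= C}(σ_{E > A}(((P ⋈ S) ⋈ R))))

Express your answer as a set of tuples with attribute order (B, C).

Joining P and S on A yields {(3, 19, 5, u), (3, 23, 22, u), (3, 39, 40, u), (3, 6, 35, u), (36, 29, 11, a), (36, 29, 11, n)}.
Joining (P ⋈ S) and R on B yields {(3, 19, 5, u, 11), (3, 19, 5, u, 14), (3, 19, 5, u, 21), (3, 19, 5, u, 5), (3, 23, 22, u, 11), (3, 23, 22, u, 14), (3, 23, 22, u, 21), (3, 23, 22, u, 5), (3, 39, 40, u, 11), (3, 39, 40, u, 14), (3, 39, 40, u, 21), (3, 39, 40, u, 5), (3, 6, 35, u, 11), (3, 6, 35, u, 14), (3, 6, 35, u, 21), (3, 6, 35, u, 5), (36, 29, 11, a, 37)}.
Apply σ_{E > A}; surviving tuples: {(3, 19, 5, u, 11), (3, 19, 5, u, 14), (3, 19, 5, u, 21), (3, 19, 5, u, 5), (3, 23, 22, u, 11), (3, 23, 22, u, 14), (3, 23, 22, u, 21), (3, 23, 22, u, 5), (3, 39, 40, u, 11), (3, 39, 40, u, 14), (3, 39, 40, u, 21), (3, 39, 40, u, 5), (3, 6, 35, u, 11), (3, 6, 35, u, 14), (3, 6, 35, u, 21), (3, 6, 35, u, 5)}
Apply σ_{F >= C}; surviving tuples: {(3, 19, 5, u, 5), (3, 23, 22, u, 11), (3, 23, 22, u, 14), (3, 23, 22, u, 21), (3, 23, 22, u, 5), (3, 39, 40, u, 11), (3, 39, 40, u, 14), (3, 39, 40, u, 21), (3, 39, 40, u, 5), (3, 6, 35, u, 11), (3, 6, 35, u, 14), (3, 6, 35, u, 21), (3, 6, 35, u, 5)}
π[B, C]: project onto (B, C) (9 duplicate(s) eliminated) → {(u, 11), (u, 14), (u, 21), (u, 5)}

{(u, 11), (u, 14), (u, 21), (u, 5)}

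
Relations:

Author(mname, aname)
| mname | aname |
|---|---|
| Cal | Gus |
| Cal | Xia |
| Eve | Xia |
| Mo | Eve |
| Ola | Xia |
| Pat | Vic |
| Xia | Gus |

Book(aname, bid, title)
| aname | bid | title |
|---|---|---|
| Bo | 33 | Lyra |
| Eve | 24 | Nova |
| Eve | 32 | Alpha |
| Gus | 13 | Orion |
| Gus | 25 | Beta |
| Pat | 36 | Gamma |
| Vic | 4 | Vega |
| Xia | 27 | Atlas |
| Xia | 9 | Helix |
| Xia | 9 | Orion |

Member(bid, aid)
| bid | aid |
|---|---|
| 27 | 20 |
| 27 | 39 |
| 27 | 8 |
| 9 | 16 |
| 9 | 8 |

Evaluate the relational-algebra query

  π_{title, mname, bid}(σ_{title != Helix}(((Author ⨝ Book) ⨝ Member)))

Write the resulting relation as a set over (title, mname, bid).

Natural join on aname: {(Cal, Gus, 13, Orion), (Cal, Gus, 25, Beta), (Cal, Xia, 27, Atlas), (Cal, Xia, 9, Helix), (Cal, Xia, 9, Orion), (Eve, Xia, 27, Atlas), (Eve, Xia, 9, Helix), (Eve, Xia, 9, Orion), (Mo, Eve, 24, Nova), (Mo, Eve, 32, Alpha), (Ola, Xia, 27, Atlas), (Ola, Xia, 9, Helix), (Ola, Xia, 9, Orion), (Pat, Vic, 4, Vega), (Xia, Gus, 13, Orion), (Xia, Gus, 25, Beta)}
Natural join on bid: {(Cal, Xia, 27, Atlas, 20), (Cal, Xia, 27, Atlas, 39), (Cal, Xia, 27, Atlas, 8), (Cal, Xia, 9, Helix, 16), (Cal, Xia, 9, Helix, 8), (Cal, Xia, 9, Orion, 16), (Cal, Xia, 9, Orion, 8), (Eve, Xia, 27, Atlas, 20), (Eve, Xia, 27, Atlas, 39), (Eve, Xia, 27, Atlas, 8), (Eve, Xia, 9, Helix, 16), (Eve, Xia, 9, Helix, 8), (Eve, Xia, 9, Orion, 16), (Eve, Xia, 9, Orion, 8), (Ola, Xia, 27, Atlas, 20), (Ola, Xia, 27, Atlas, 39), (Ola, Xia, 27, Atlas, 8), (Ola, Xia, 9, Helix, 16), (Ola, Xia, 9, Helix, 8), (Ola, Xia, 9, Orion, 16), (Ola, Xia, 9, Orion, 8)}
σ[title != Helix]: keep tuples satisfying title != Helix → {(Cal, Xia, 27, Atlas, 20), (Cal, Xia, 27, Atlas, 39), (Cal, Xia, 27, Atlas, 8), (Cal, Xia, 9, Orion, 16), (Cal, Xia, 9, Orion, 8), (Eve, Xia, 27, Atlas, 20), (Eve, Xia, 27, Atlas, 39), (Eve, Xia, 27, Atlas, 8), (Eve, Xia, 9, Orion, 16), (Eve, Xia, 9, Orion, 8), (Ola, Xia, 27, Atlas, 20), (Ola, Xia, 27, Atlas, 39), (Ola, Xia, 27, Atlas, 8), (Ola, Xia, 9, Orion, 16), (Ola, Xia, 9, Orion, 8)}
π_{title, mname, bid} gives {(Atlas, Cal, 27), (Atlas, Eve, 27), (Atlas, Ola, 27), (Orion, Cal, 9), (Orion, Eve, 9), (Orion, Ola, 9)} (9 duplicate(s) eliminated).

{(Atlas, Cal, 27), (Atlas, Eve, 27), (Atlas, Ola, 27), (Orion, Cal, 9), (Orion, Eve, 9), (Orion, Ola, 9)}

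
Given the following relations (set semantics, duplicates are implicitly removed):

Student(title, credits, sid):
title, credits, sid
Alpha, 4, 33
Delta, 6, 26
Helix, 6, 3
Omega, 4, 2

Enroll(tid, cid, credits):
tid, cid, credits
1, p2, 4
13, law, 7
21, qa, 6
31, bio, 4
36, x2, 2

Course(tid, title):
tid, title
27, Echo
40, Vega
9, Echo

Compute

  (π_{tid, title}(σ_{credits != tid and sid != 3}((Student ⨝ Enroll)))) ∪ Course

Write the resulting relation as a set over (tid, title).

{(1, Alpha), (1, Omega), (21, Delta), (27, Echo), (31, Alpha), (31, Omega), (40, Vega), (9, Echo)}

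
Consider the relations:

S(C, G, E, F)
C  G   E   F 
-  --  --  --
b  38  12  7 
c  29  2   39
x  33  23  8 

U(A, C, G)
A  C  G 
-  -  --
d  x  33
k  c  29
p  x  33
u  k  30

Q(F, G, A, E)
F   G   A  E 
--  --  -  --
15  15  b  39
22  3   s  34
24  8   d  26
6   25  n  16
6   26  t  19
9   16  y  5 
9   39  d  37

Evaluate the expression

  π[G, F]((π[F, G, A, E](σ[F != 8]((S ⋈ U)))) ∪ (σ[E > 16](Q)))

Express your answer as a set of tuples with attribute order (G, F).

{(15, 15), (26, 6), (29, 39), (3, 22), (39, 9), (8, 24)}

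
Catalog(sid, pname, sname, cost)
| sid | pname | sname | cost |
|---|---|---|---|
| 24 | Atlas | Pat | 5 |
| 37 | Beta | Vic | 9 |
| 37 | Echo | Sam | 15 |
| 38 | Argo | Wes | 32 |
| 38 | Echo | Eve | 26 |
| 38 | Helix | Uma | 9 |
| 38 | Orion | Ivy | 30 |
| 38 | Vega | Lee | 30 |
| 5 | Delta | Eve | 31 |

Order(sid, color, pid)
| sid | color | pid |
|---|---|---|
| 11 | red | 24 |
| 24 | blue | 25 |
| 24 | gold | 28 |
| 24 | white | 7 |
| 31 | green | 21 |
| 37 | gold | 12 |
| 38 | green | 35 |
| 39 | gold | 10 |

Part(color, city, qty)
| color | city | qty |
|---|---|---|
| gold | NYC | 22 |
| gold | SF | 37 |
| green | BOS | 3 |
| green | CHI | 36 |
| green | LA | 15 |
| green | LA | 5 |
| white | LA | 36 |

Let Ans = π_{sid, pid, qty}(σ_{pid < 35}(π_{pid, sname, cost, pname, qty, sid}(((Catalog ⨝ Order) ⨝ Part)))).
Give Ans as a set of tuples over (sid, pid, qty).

{(24, 28, 22), (24, 28, 37), (24, 7, 36), (37, 12, 22), (37, 12, 37)}

Catalog ⋈ Order (natural join on sid): {(24, Atlas, Pat, 5, blue, 25), (24, Atlas, Pat, 5, gold, 28), (24, Atlas, Pat, 5, white, 7), (37, Beta, Vic, 9, gold, 12), (37, Echo, Sam, 15, gold, 12), (38, Argo, Wes, 32, green, 35), (38, Echo, Eve, 26, green, 35), (38, Helix, Uma, 9, green, 35), (38, Orion, Ivy, 30, green, 35), (38, Vega, Lee, 30, green, 35)}
(Catalog ⨝ Order) ⋈ Part (natural join on color): {(24, Atlas, Pat, 5, gold, 28, NYC, 22), (24, Atlas, Pat, 5, gold, 28, SF, 37), (24, Atlas, Pat, 5, white, 7, LA, 36), (37, Beta, Vic, 9, gold, 12, NYC, 22), (37, Beta, Vic, 9, gold, 12, SF, 37), (37, Echo, Sam, 15, gold, 12, NYC, 22), (37, Echo, Sam, 15, gold, 12, SF, 37), (38, Argo, Wes, 32, green, 35, BOS, 3), (38, Argo, Wes, 32, green, 35, CHI, 36), (38, Argo, Wes, 32, green, 35, LA, 15), (38, Argo, Wes, 32, green, 35, LA, 5), (38, Echo, Eve, 26, green, 35, BOS, 3), (38, Echo, Eve, 26, green, 35, CHI, 36), (38, Echo, Eve, 26, green, 35, LA, 15), (38, Echo, Eve, 26, green, 35, LA, 5), (38, Helix, Uma, 9, green, 35, BOS, 3), (38, Helix, Uma, 9, green, 35, CHI, 36), (38, Helix, Uma, 9, green, 35, LA, 15), (38, Helix, Uma, 9, green, 35, LA, 5), (38, Orion, Ivy, 30, green, 35, BOS, 3), (38, Orion, Ivy, 30, green, 35, CHI, 36), (38, Orion, Ivy, 30, green, 35, LA, 15), (38, Orion, Ivy, 30, green, 35, LA, 5), (38, Vega, Lee, 30, green, 35, BOS, 3), (38, Vega, Lee, 30, green, 35, CHI, 36), (38, Vega, Lee, 30, green, 35, LA, 15), (38, Vega, Lee, 30, green, 35, LA, 5)}
π_{pid, sname, cost, pname, qty, sid} gives {(12, Sam, 15, Echo, 22, 37), (12, Sam, 15, Echo, 37, 37), (12, Vic, 9, Beta, 22, 37), (12, Vic, 9, Beta, 37, 37), (28, Pat, 5, Atlas, 22, 24), (28, Pat, 5, Atlas, 37, 24), (35, Eve, 26, Echo, 15, 38), (35, Eve, 26, Echo, 3, 38), (35, Eve, 26, Echo, 36, 38), (35, Eve, 26, Echo, 5, 38), (35, Ivy, 30, Orion, 15, 38), (35, Ivy, 30, Orion, 3, 38), (35, Ivy, 30, Orion, 36, 38), (35, Ivy, 30, Orion, 5, 38), (35, Lee, 30, Vega, 15, 38), (35, Lee, 30, Vega, 3, 38), (35, Lee, 30, Vega, 36, 38), (35, Lee, 30, Vega, 5, 38), (35, Uma, 9, Helix, 15, 38), (35, Uma, 9, Helix, 3, 38), (35, Uma, 9, Helix, 36, 38), (35, Uma, 9, Helix, 5, 38), (35, Wes, 32, Argo, 15, 38), (35, Wes, 32, Argo, 3, 38), (35, Wes, 32, Argo, 36, 38), (35, Wes, 32, Argo, 5, 38), (7, Pat, 5, Atlas, 36, 24)}.
Filtering on pid < 35 leaves {(12, Sam, 15, Echo, 22, 37), (12, Sam, 15, Echo, 37, 37), (12, Vic, 9, Beta, 22, 37), (12, Vic, 9, Beta, 37, 37), (28, Pat, 5, Atlas, 22, 24), (28, Pat, 5, Atlas, 37, 24), (7, Pat, 5, Atlas, 36, 24)}.
π_{sid, pid, qty} gives {(24, 28, 22), (24, 28, 37), (24, 7, 36), (37, 12, 22), (37, 12, 37)} (2 duplicate(s) eliminated).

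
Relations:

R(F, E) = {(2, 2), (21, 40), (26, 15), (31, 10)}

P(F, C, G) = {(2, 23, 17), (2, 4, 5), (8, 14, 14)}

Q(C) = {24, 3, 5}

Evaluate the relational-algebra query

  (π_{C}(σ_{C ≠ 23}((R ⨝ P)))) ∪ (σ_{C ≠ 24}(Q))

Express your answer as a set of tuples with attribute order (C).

Joining R and P on F yields {(2, 2, 23, 17), (2, 2, 4, 5)}.
Selection C ≠ 23: {(2, 2, 4, 5)}
Projecting to C: {4}
Selection C ≠ 24: {3, 5}
Union: {4} with {3, 5} → {3, 4, 5}

{3, 4, 5}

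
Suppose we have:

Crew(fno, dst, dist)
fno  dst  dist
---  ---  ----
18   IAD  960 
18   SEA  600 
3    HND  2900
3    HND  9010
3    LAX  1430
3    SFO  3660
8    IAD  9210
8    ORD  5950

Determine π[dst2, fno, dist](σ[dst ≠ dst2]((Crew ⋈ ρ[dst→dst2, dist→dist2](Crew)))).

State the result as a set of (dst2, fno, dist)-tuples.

ρ[dst→dst2, dist→dist2]: schema becomes (fno, dst2, dist2); tuples unchanged.
Joining Crew and ρ[dst→dst2, dist→dist2](Crew) on fno yields {(18, IAD, 960, IAD, 960), (18, IAD, 960, SEA, 600), (18, SEA, 600, IAD, 960), (18, SEA, 600, SEA, 600), (3, HND, 2900, HND, 2900), (3, HND, 2900, HND, 9010), (3, HND, 2900, LAX, 1430), (3, HND, 2900, SFO, 3660), (3, HND, 9010, HND, 2900), (3, HND, 9010, HND, 9010), (3, HND, 9010, LAX, 1430), (3, HND, 9010, SFO, 3660), (3, LAX, 1430, HND, 2900), (3, LAX, 1430, HND, 9010), (3, LAX, 1430, LAX, 1430), (3, LAX, 1430, SFO, 3660), (3, SFO, 3660, HND, 2900), (3, SFO, 3660, HND, 9010), (3, SFO, 3660, LAX, 1430), (3, SFO, 3660, SFO, 3660), (8, IAD, 9210, IAD, 9210), (8, IAD, 9210, ORD, 5950), (8, ORD, 5950, IAD, 9210), (8, ORD, 5950, ORD, 5950)}.
Selection dst ≠ dst2: {(18, IAD, 960, SEA, 600), (18, SEA, 600, IAD, 960), (3, HND, 2900, LAX, 1430), (3, HND, 2900, SFO, 3660), (3, HND, 9010, LAX, 1430), (3, HND, 9010, SFO, 3660), (3, LAX, 1430, HND, 2900), (3, LAX, 1430, HND, 9010), (3, LAX, 1430, SFO, 3660), (3, SFO, 3660, HND, 2900), (3, SFO, 3660, HND, 9010), (3, SFO, 3660, LAX, 1430), (8, IAD, 9210, ORD, 5950), (8, ORD, 5950, IAD, 9210)}
π_{dst2, fno, dist} gives {(HND, 3, 1430), (HND, 3, 3660), (IAD, 18, 600), (IAD, 8, 5950), (LAX, 3, 2900), (LAX, 3, 3660), (LAX, 3, 9010), (ORD, 8, 9210), (SEA, 18, 960), (SFO, 3, 1430), (SFO, 3, 2900), (SFO, 3, 9010)} (2 duplicate(s) eliminated).

{(HND, 3, 1430), (HND, 3, 3660), (IAD, 18, 600), (IAD, 8, 5950), (LAX, 3, 2900), (LAX, 3, 3660), (LAX, 3, 9010), (ORD, 8, 9210), (SEA, 18, 960), (SFO, 3, 1430), (SFO, 3, 2900), (SFO, 3, 9010)}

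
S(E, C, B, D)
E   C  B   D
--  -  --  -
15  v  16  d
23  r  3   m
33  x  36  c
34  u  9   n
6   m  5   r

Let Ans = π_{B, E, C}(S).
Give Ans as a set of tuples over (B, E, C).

{(16, 15, v), (3, 23, r), (36, 33, x), (5, 6, m), (9, 34, u)}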